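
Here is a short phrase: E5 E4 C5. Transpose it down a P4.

E5 → B4
E4 → B3
C5 → G4

B4 B3 G4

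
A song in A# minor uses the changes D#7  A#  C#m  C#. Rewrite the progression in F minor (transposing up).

Bb7 F Abm Ab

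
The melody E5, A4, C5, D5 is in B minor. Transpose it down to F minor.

From B down to F is an augmented fourth; apply that to each pitch.
E5 -> Bb4
A4 -> Eb4
C5 -> Gb4
D5 -> Ab4

Bb4 Eb4 Gb4 Ab4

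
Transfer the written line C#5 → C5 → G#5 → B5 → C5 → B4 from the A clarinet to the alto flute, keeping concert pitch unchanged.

First find concert pitch: the A clarinet sounds a minor third below written, so C#5 C5 G#5 B5 C5 B4 sounds A#4 A4 E#5 G#5 A4 G#4.
Then write for alto flute: it sounds a perfect fourth below written, so the part must be a perfect fourth above concert.
A#4 → D#5
A4 → D5
E#5 → A#5
G#5 → C#6
A4 → D5
G#4 → C#5

D#5 D5 A#5 C#6 D5 C#5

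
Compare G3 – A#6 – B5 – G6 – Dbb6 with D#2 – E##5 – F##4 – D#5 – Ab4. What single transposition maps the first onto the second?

down a diminished eleventh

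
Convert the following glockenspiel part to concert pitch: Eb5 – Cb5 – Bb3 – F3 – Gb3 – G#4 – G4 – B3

Eb7 Cb7 Bb5 F5 Gb5 G#6 G6 B5

The glockenspiel sounds a perfect fifteenth above written, so transpose each written note up a perfect fifteenth.
Eb5 becomes Eb7
Cb5 becomes Cb7
Bb3 becomes Bb5
F3 becomes F5
Gb3 becomes Gb5
G#4 becomes G#6
G4 becomes G6
B3 becomes B5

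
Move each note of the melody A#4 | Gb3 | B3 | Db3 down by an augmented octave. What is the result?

A#4 becomes A3
Gb3 becomes Gbb2
B3 becomes Bb2
Db3 becomes Dbb2

A3 Gbb2 Bb2 Dbb2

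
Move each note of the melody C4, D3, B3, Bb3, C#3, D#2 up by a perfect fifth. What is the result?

C4 gives G4
D3 gives A3
B3 gives F#4
Bb3 gives F4
C#3 gives G#3
D#2 gives A#2

G4 A3 F#4 F4 G#3 A#2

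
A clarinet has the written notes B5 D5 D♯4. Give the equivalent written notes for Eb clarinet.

First find concert pitch: the A clarinet sounds a minor third below written, so B5 D5 D♯4 sounds G#5 B4 B#3.
Then write for Eb clarinet: it sounds a minor third above written, so the part must be a minor third below concert.
G#5 → E#5
B4 → G#4
B#3 → G##3

E#5 G#4 G##3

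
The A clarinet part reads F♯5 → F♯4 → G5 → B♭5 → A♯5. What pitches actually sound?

D#5 D#4 E5 G5 F##5

Written C4 on the A clarinet sounds as A3, a minor third lower; apply that shift to every note.
F#5 -> D#5
F#4 -> D#4
G5 -> E5
Bb5 -> G5
A#5 -> F##5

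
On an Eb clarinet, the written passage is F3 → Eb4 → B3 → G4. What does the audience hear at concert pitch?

Ab3 Gb4 D4 Bb4

The Eb clarinet sounds a minor third above written, so transpose each written note up a minor third.
F3 gives Ab3
Eb4 gives Gb4
B3 gives D4
G4 gives Bb4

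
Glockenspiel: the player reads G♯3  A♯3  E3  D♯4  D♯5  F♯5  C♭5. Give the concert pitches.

Written C4 on the glockenspiel sounds as C6, a perfect fifteenth higher; apply that shift to every note.
G#3 to G#5
A#3 to A#5
E3 to E5
D#4 to D#6
D#5 to D#7
F#5 to F#7
Cb5 to Cb7

G#5 A#5 E5 D#6 D#7 F#7 Cb7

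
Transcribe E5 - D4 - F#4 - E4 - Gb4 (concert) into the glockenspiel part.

Written C4 sounds as C6 on the glockenspiel, so concert pitches are written a perfect fifteenth down.
E5 → E3
D4 → D2
F#4 → F#2
E4 → E2
Gb4 → Gb2

E3 D2 F#2 E2 Gb2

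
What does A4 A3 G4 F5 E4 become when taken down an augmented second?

Gb4 Gb3 Fb4 Ebb5 Db4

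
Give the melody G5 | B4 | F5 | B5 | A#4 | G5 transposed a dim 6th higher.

G5 -> Ebb6
B4 -> Gb5
F5 -> Dbb6
B5 -> Gb6
A#4 -> F5
G5 -> Ebb6

Ebb6 Gb5 Dbb6 Gb6 F5 Ebb6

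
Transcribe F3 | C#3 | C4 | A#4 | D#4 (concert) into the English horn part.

Written C4 sounds as F3 on the English horn, so concert pitches are written a perfect fifth up.
F3 becomes C4
C#3 becomes G#3
C4 becomes G4
A#4 becomes E#5
D#4 becomes A#4

C4 G#3 G4 E#5 A#4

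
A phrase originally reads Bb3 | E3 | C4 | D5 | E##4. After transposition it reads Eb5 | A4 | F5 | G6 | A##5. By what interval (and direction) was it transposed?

up a perfect eleventh

Take the first pair: Bb3 → Eb5. B to E spans 11 letter names, so the interval is some kind of eleventh.
Bb3 to Eb5 is 17 semitones, which makes it a perfect eleventh; the second version is higher, so the direction is up.
Checking another pair — E##4 → A##5 — gives the same interval.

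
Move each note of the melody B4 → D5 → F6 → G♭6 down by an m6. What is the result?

B4 down a minor sixth is D#4.
A minor sixth down from D5 gives F#4.
A minor sixth down from F6 gives A5.
Gb6 down a minor sixth is Bb5.

D#4 F#4 A5 Bb5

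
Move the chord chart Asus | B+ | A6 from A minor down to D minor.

Dsus E+ D6

A minor down to D minor is a perfect fifth; each chord root moves by that interval while the quality stays the same.
Asus: root A down a perfect fifth → D, giving Dsus.
B+: root B down a perfect fifth → E, giving E+.
A6: root A down a perfect fifth → D, giving D6.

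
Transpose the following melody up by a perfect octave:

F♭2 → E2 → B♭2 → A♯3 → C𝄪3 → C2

Fb2 up a perfect octave is Fb3.
E2 up a perfect octave is E3.
A perfect octave up from Bb2 gives Bb3.
A#3: an octave up reaches A, and 12 semitones makes it A#4.
C##3: an octave up reaches C, and 12 semitones makes it C##4.
A perfect octave up from C2 gives C3.

Fb3 E3 Bb3 A#4 C##4 C3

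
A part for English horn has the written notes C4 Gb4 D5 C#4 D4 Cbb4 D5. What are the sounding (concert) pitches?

The English horn sounds a perfect fifth below written, so transpose each written note down a perfect fifth.
C4 to F3
Gb4 to Cb4
D5 to G4
C#4 to F#3
D4 to G3
Cbb4 to Fbb3
D5 to G4

F3 Cb4 G4 F#3 G3 Fbb3 G4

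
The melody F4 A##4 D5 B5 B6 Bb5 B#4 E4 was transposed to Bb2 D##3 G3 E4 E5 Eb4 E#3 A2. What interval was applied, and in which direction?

From F4 to Bb2 is 12 letter names — a twelfth of some quality.
Bb2 to F4 is 19 semitones, which makes it a perfect twelfth; the second version is lower, so the direction is down.
Checking another pair — E4 → A2 — gives the same interval.

down a perfect twelfth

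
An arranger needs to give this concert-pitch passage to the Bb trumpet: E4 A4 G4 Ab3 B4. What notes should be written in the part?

Written C4 sounds as Bb3 on the Bb trumpet, so concert pitches are written a major second up.
E4 → F#4
A4 → B4
G4 → A4
Ab3 → Bb3
B4 → C#5

F#4 B4 A4 Bb3 C#5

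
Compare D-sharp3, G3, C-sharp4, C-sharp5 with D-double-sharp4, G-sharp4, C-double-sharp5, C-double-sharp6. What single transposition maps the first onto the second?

up an augmented octave

Take the first pair: D#3 → D##4. D to D spans 8 letter names, so the interval is some kind of octave.
D#3 to D##4 is 13 semitones, which makes it an augmented octave; the second version is higher, so the direction is up.
Checking another pair — C#5 → C##6 — gives the same interval.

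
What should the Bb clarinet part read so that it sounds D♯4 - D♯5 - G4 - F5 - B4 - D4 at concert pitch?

Written C4 sounds as Bb3 on the Bb clarinet, so concert pitches are written a major second up.
D#4 gives E#4
D#5 gives E#5
G4 gives A4
F5 gives G5
B4 gives C#5
D4 gives E4

E#4 E#5 A4 G5 C#5 E4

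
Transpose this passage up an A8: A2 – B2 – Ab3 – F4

A#3 B#3 A4 F#5

A2 up an augmented octave is A#3.
An augmented octave up from B2 gives B#3.
Ab3: an octave up reaches A, and 13 semitones makes it A4.
An augmented octave up from F4 gives F#5.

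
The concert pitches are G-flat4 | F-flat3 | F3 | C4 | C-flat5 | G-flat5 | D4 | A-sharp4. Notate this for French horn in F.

Db5 Cb4 C4 G4 Gb5 Db6 A4 E#5

Written C4 sounds as F3 on the French horn in F, so concert pitches are written a perfect fifth up.
Gb4 becomes Db5
Fb3 becomes Cb4
F3 becomes C4
C4 becomes G4
Cb5 becomes Gb5
Gb5 becomes Db6
D4 becomes A4
A#4 becomes E#5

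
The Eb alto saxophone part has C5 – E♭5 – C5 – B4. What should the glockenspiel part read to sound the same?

First find concert pitch: the Eb alto saxophone sounds a major sixth below written, so C5 E♭5 C5 B4 sounds Eb4 Gb4 Eb4 D4.
Then write for glockenspiel: it sounds a perfect fifteenth above written, so the part must be a perfect fifteenth below concert.
Eb4 → Eb2
Gb4 → Gb2
Eb4 → Eb2
D4 → D2

Eb2 Gb2 Eb2 D2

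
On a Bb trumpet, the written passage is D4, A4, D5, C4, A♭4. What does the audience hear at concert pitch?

C4 G4 C5 Bb3 Gb4

The Bb trumpet sounds a major second below written, so transpose each written note down a major second.
D4 gives C4
A4 gives G4
D5 gives C5
C4 gives Bb3
Ab4 gives Gb4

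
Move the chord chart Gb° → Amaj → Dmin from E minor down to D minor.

Fb° Gmaj Cmin

E minor down to D minor is a major second; each chord root moves by that interval while the quality stays the same.
Gb°: root Gb down a major second → Fb, giving Fb°.
Amaj: root A down a major second → G, giving Gmaj.
Dmin: root D down a major second → C, giving Cmin.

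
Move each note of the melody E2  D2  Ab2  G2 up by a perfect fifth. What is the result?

B2 A2 Eb3 D3

E2 gives B2
D2 gives A2
Ab2 gives Eb3
G2 gives D3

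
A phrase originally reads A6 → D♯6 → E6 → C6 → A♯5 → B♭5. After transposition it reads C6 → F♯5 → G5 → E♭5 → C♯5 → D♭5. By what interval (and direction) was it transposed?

From A6 to C6 is 6 letter names — a sixth of some quality.
C6 to A6 is 9 semitones, which makes it a major sixth; the second version is lower, so the direction is down.
Checking another pair — Bb5 → Db5 — gives the same interval.

down a major sixth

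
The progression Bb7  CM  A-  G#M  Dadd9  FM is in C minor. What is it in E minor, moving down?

C minor down to E minor is a minor sixth; each chord root moves by that interval while the quality stays the same.
Bb7: root Bb down a minor sixth → D, giving D7.
CM: root C down a minor sixth → E, giving EM.
A-: root A down a minor sixth → C#, giving C#-.
G#M: root G# down a minor sixth → B#, giving B#M.
Dadd9: root D down a minor sixth → F#, giving F#add9.
FM: root F down a minor sixth → A, giving AM.

D7 EM C#- B#M F#add9 AM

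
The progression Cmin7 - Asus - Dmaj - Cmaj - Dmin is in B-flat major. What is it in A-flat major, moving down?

Bbmin7 Gsus Cmaj Bbmaj Cmin

B-flat major down to A-flat major is a major second; each chord root moves by that interval while the quality stays the same.
Cmin7: root C down a major second → Bb, giving Bbmin7.
Asus: root A down a major second → G, giving Gsus.
Dmaj: root D down a major second → C, giving Cmaj.
Cmaj: root C down a major second → Bb, giving Bbmaj.
Dmin: root D down a major second → C, giving Cmin.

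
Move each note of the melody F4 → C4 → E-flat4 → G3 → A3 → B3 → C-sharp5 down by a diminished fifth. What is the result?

B3 F#3 A3 C#3 D#3 E#3 F##4

F4 down a diminished fifth is B3.
C4 down a diminished fifth is F#3.
Eb4: a fifth down reaches A, and 6 semitones makes it A3.
G3: a fifth down reaches C, and 6 semitones makes it C#3.
A diminished fifth down from A3 gives D#3.
B3 down a diminished fifth is E#3.
C#5: a fifth down reaches F, and 6 semitones makes it F##4.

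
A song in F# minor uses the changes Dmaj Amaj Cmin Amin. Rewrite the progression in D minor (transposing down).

F# minor down to D minor is a major third; each chord root moves by that interval while the quality stays the same.
Dmaj: root D down a major third → Bb, giving Bbmaj.
Amaj: root A down a major third → F, giving Fmaj.
Cmin: root C down a major third → Ab, giving Abmin.
Amin: root A down a major third → F, giving Fmin.

Bbmaj Fmaj Abmin Fmin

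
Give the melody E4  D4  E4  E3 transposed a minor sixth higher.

C5 Bb4 C5 C4

E4 gives C5
D4 gives Bb4
E4 gives C5
E3 gives C4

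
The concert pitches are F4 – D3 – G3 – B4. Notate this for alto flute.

The alto flute sounds a perfect fourth below written, so the written part must be a perfect fourth above concert — transpose each note up.
F4 → Bb4
D3 → G3
G3 → C4
B4 → E5

Bb4 G3 C4 E5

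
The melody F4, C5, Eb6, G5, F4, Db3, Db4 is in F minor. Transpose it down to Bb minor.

Bb3 F4 Ab5 C5 Bb3 Gb2 Gb3

F minor to Bb minor down is a perfect fifth, so every note moves down by that interval.
F4 -> Bb3
C5 -> F4
Eb6 -> Ab5
G5 -> C5
F4 -> Bb3
Db3 -> Gb2
Db4 -> Gb3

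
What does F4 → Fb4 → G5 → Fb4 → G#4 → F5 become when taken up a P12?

C6 Cb6 D7 Cb6 D#6 C7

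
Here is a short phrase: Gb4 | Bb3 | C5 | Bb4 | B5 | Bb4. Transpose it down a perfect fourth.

Db4 F3 G4 F4 F#5 F4

Gb4 down a perfect fourth is Db4.
A perfect fourth down from Bb3 gives F3.
A perfect fourth down from C5 gives G4.
Bb4 down a perfect fourth is F4.
B5 down a perfect fourth is F#5.
Bb4 down a perfect fourth is F4.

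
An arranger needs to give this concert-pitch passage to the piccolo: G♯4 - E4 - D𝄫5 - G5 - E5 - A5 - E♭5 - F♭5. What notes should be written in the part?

Written C4 sounds as C5 on the piccolo, so concert pitches are written a perfect octave down.
G#4 → G#3
E4 → E3
Dbb5 → Dbb4
G5 → G4
E5 → E4
A5 → A4
Eb5 → Eb4
Fb5 → Fb4

G#3 E3 Dbb4 G4 E4 A4 Eb4 Fb4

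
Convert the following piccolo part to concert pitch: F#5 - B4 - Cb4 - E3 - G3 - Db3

F#6 B5 Cb5 E4 G4 Db4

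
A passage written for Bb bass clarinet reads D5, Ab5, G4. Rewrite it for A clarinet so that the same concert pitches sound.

Eb4 Bbb4 Ab3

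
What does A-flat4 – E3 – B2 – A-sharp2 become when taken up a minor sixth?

Fb5 C4 G3 F#3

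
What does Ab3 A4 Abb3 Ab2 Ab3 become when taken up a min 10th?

Ab3 -> Cb5
A4 -> C6
Abb3 -> Cbb5
Ab2 -> Cb4
Ab3 -> Cb5

Cb5 C6 Cbb5 Cb4 Cb5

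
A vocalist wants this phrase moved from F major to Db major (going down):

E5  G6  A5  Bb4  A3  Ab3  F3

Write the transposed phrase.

From F down to Db is a major third; apply that to each pitch.
E5 gives C5
G6 gives Eb6
A5 gives F5
Bb4 gives Gb4
A3 gives F3
Ab3 gives Fb3
F3 gives Db3

C5 Eb6 F5 Gb4 F3 Fb3 Db3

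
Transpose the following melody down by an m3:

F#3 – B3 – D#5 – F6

D#3 G#3 B#4 D6

F#3: a third down reaches D, and 3 semitones makes it D#3.
A minor third down from B3 gives G#3.
D#5: a third down reaches B, and 3 semitones makes it B#4.
F6: a third down reaches D, and 3 semitones makes it D6.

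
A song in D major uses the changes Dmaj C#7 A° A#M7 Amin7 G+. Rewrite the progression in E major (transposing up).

D major up to E major is a major second; each chord root moves by that interval while the quality stays the same.
Dmaj: root D up a major second → E, giving Emaj.
C#7: root C# up a major second → D#, giving D#7.
A°: root A up a major second → B, giving B°.
A#M7: root A# up a major second → B#, giving B#M7.
Amin7: root A up a major second → B, giving Bmin7.
G+: root G up a major second → A, giving A+.

Emaj D#7 B° B#M7 Bmin7 A+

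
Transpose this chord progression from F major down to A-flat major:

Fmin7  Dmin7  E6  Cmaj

F major down to A-flat major is a major sixth; each chord root moves by that interval while the quality stays the same.
Fmin7: root F down a major sixth → Ab, giving Abmin7.
Dmin7: root D down a major sixth → F, giving Fmin7.
E6: root E down a major sixth → G, giving G6.
Cmaj: root C down a major sixth → Eb, giving Ebmaj.

Abmin7 Fmin7 G6 Ebmaj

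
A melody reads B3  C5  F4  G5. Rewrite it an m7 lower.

C#3 D4 G3 A4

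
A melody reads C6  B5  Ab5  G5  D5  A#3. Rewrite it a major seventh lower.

Db5 C5 Bbb4 Ab4 Eb4 B2

C6 to Db5
B5 to C5
Ab5 to Bbb4
G5 to Ab4
D5 to Eb4
A#3 to B2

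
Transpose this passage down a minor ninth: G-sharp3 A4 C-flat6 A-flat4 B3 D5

G#3 to F##2
A4 to G#3
Cb6 to Bb4
Ab4 to G3
B3 to A#2
D5 to C#4

F##2 G#3 Bb4 G3 A#2 C#4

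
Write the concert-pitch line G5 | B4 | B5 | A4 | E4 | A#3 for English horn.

D6 F#5 F#6 E5 B4 E#4

Written C4 sounds as F3 on the English horn, so concert pitches are written a perfect fifth up.
G5 → D6
B4 → F#5
B5 → F#6
A4 → E5
E4 → B4
A#3 → E#4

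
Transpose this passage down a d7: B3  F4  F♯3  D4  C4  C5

B3 down a diminished seventh is C##3.
F4 down a diminished seventh is G#3.
F#3 down a diminished seventh is G##2.
A diminished seventh down from D4 gives E#3.
C4: a seventh down reaches D, and 9 semitones makes it D#3.
C5: a seventh down reaches D, and 9 semitones makes it D#4.

C##3 G#3 G##2 E#3 D#3 D#4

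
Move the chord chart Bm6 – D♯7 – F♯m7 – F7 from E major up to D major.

E major up to D major is a minor seventh; each chord root moves by that interval while the quality stays the same.
Bm6: root B up a minor seventh → A, giving Am6.
D♯7: root D♯ up a minor seventh → C#, giving C#7.
F♯m7: root F♯ up a minor seventh → E, giving Em7.
F7: root F up a minor seventh → Eb, giving Eb7.

Am6 C#7 Em7 Eb7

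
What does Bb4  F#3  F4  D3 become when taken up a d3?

Dbb5 Ab3 Abb4 Fb3

Bb4 to Dbb5
F#3 to Ab3
F4 to Abb4
D3 to Fb3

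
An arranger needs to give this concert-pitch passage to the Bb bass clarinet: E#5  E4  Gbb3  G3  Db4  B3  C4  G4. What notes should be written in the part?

F##6 F#5 Abb4 A4 Eb5 C#5 D5 A5

The Bb bass clarinet sounds a major ninth below written, so the written part must be a major ninth above concert — transpose each note up.
E#5 to F##6
E4 to F#5
Gbb3 to Abb4
G3 to A4
Db4 to Eb5
B3 to C#5
C4 to D5
G4 to A5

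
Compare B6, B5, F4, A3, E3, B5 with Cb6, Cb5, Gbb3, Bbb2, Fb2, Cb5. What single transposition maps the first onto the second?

Take the first pair: B6 → Cb6. B to C spans 7 letter names, so the interval is some kind of seventh.
Cb6 to B6 is 12 semitones, which makes it an augmented seventh; the second version is lower, so the direction is down.
Checking another pair — B5 → Cb5 — gives the same interval.

down an augmented seventh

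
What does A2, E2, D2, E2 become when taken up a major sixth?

A2 -> F#3
E2 -> C#3
D2 -> B2
E2 -> C#3

F#3 C#3 B2 C#3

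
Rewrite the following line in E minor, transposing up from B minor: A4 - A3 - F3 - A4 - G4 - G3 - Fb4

D5 D4 Bb3 D5 C5 C4 Bbb4

From B up to E is a perfect fourth; apply that to each pitch.
A4 gives D5
A3 gives D4
F3 gives Bb3
A4 gives D5
G4 gives C5
G3 gives C4
Fb4 gives Bbb4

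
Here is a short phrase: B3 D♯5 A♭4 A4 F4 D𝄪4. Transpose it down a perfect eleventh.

F#2 A#3 Eb3 E3 C3 A##2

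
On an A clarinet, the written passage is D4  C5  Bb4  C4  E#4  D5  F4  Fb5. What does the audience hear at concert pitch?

The A clarinet sounds a minor third below written, so transpose each written note down a minor third.
D4 to B3
C5 to A4
Bb4 to G4
C4 to A3
E#4 to C##4
D5 to B4
F4 to D4
Fb5 to Db5

B3 A4 G4 A3 C##4 B4 D4 Db5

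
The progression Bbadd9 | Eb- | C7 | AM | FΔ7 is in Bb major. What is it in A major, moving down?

Bb major down to A major is a minor second; each chord root moves by that interval while the quality stays the same.
Bbadd9: root Bb down a minor second → A, giving Aadd9.
Eb-: root Eb down a minor second → D, giving D-.
C7: root C down a minor second → B, giving B7.
AM: root A down a minor second → G#, giving G#M.
FΔ7: root F down a minor second → E, giving EΔ7.

Aadd9 D- B7 G#M EΔ7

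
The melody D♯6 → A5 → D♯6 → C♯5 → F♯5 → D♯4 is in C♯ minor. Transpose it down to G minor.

A5 Eb5 A5 G4 C5 A3

From C♯ down to G is an augmented fourth; apply that to each pitch.
D#6 to A5
A5 to Eb5
D#6 to A5
C#5 to G4
F#5 to C5
D#4 to A3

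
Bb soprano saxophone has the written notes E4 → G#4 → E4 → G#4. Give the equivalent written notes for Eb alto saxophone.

B4 D#5 B4 D#5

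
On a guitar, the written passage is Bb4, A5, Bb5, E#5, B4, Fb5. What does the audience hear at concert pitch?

Bb3 A4 Bb4 E#4 B3 Fb4

The guitar sounds a perfect octave below written, so transpose each written note down a perfect octave.
Bb4 → Bb3
A5 → A4
Bb5 → Bb4
E#5 → E#4
B4 → B3
Fb5 → Fb4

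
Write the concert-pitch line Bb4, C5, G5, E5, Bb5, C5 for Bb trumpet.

C5 D5 A5 F#5 C6 D5

The Bb trumpet sounds a major second below written, so the written part must be a major second above concert — transpose each note up.
Bb4 to C5
C5 to D5
G5 to A5
E5 to F#5
Bb5 to C6
C5 to D5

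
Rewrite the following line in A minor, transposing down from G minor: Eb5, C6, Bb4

F4 D5 C4

G minor to A minor down is a minor seventh, so every note moves down by that interval.
Eb5 to F4
C6 to D5
Bb4 to C4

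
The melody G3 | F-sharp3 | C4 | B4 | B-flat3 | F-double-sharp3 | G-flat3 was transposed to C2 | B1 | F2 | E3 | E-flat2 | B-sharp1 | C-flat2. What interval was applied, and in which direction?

From G3 to C2 is 12 letter names — a twelfth of some quality.
C2 to G3 is 19 semitones, which makes it a perfect twelfth; the second version is lower, so the direction is down.
Checking another pair — Gb3 → Cb2 — gives the same interval.

down a perfect twelfth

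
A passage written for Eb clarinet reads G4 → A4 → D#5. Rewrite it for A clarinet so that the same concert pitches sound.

First find concert pitch: the Eb clarinet sounds a minor third above written, so G4 A4 D#5 sounds Bb4 C5 F#5.
Then write for A clarinet: it sounds a minor third below written, so the part must be a minor third above concert.
Bb4 → Db5
C5 → Eb5
F#5 → A5

Db5 Eb5 A5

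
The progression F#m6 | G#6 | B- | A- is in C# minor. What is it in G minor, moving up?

C# minor up to G minor is a diminished fifth; each chord root moves by that interval while the quality stays the same.
F#m6: root F# up a diminished fifth → C, giving Cm6.
G#6: root G# up a diminished fifth → D, giving D6.
B-: root B up a diminished fifth → F, giving F-.
A-: root A up a diminished fifth → Eb, giving Eb-.

Cm6 D6 F- Eb-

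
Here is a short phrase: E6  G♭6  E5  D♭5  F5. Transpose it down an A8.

E6 gives Eb5
Gb6 gives Gbb5
E5 gives Eb4
Db5 gives Dbb4
F5 gives Fb4

Eb5 Gbb5 Eb4 Dbb4 Fb4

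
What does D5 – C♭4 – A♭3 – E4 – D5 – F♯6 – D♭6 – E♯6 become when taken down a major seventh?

Eb4 Dbb3 Bbb2 F3 Eb4 G5 Ebb5 F#5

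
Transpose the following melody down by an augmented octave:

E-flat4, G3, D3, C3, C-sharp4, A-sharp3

Eb4: an octave down reaches E, and 13 semitones makes it Ebb3.
G3 down an augmented octave is Gb2.
D3 down an augmented octave is Db2.
C3: an octave down reaches C, and 13 semitones makes it Cb2.
C#4 down an augmented octave is C3.
A#3 down an augmented octave is A2.

Ebb3 Gb2 Db2 Cb2 C3 A2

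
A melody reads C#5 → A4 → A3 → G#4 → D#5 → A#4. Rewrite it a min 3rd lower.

C#5 down a minor third is A#4.
A4: a third down reaches F, and 3 semitones makes it F#4.
A3: a third down reaches F, and 3 semitones makes it F#3.
G#4 down a minor third is E#4.
D#5 down a minor third is B#4.
A minor third down from A#4 gives F##4.

A#4 F#4 F#3 E#4 B#4 F##4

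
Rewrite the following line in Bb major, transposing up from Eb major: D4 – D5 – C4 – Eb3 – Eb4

Eb major to Bb major up is a perfect fifth, so every note moves up by that interval.
D4 becomes A4
D5 becomes A5
C4 becomes G4
Eb3 becomes Bb3
Eb4 becomes Bb4

A4 A5 G4 Bb3 Bb4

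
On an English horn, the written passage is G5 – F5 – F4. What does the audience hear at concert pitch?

Written C4 on the English horn sounds as F3, a perfect fifth lower; apply that shift to every note.
G5 → C5
F5 → Bb4
F4 → Bb3

C5 Bb4 Bb3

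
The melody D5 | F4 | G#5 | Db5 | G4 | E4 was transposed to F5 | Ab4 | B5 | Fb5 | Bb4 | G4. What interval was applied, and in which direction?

Take the first pair: D5 → F5. D to F spans 3 letter names, so the interval is some kind of third.
D5 to F5 is 3 semitones, which makes it a minor third; the second version is higher, so the direction is up.
Checking another pair — E4 → G4 — gives the same interval.

up a minor third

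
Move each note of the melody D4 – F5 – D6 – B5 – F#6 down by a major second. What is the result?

C4 Eb5 C6 A5 E6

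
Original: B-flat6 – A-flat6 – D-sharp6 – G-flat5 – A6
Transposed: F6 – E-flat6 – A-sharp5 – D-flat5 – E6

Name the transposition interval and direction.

down a perfect fourth

Take the first pair: Bb6 → F6. B to F spans 4 letter names, so the interval is some kind of fourth.
F6 to Bb6 is 5 semitones, which makes it a perfect fourth; the second version is lower, so the direction is down.
Checking another pair — A6 → E6 — gives the same interval.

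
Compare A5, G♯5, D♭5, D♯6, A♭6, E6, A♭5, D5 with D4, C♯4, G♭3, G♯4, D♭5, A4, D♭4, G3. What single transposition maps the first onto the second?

down a perfect twelfth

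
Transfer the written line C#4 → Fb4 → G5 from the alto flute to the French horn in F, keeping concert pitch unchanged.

D#4 Gb4 A5

First find concert pitch: the alto flute sounds a perfect fourth below written, so C#4 Fb4 G5 sounds G#3 Cb4 D5.
Then write for French horn in F: it sounds a perfect fifth below written, so the part must be a perfect fifth above concert.
G#3 → D#4
Cb4 → Gb4
D5 → A5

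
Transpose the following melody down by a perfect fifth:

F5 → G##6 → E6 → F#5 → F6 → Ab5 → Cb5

F5 down a perfect fifth is Bb4.
G##6: a fifth down reaches C, and 7 semitones makes it C##6.
E6 down a perfect fifth is A5.
F#5 down a perfect fifth is B4.
F6: a fifth down reaches B, and 7 semitones makes it Bb5.
A perfect fifth down from Ab5 gives Db5.
Cb5: a fifth down reaches F, and 7 semitones makes it Fb4.

Bb4 C##6 A5 B4 Bb5 Db5 Fb4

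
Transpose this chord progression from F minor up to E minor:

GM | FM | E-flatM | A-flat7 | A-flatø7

F minor up to E minor is a major seventh; each chord root moves by that interval while the quality stays the same.
GM: root G up a major seventh → F#, giving F#M.
FM: root F up a major seventh → E, giving EM.
E-flatM: root E-flat up a major seventh → D, giving DM.
A-flat7: root A-flat up a major seventh → G, giving G7.
A-flatø7: root A-flat up a major seventh → G, giving Gø7.

F#M EM DM G7 Gø7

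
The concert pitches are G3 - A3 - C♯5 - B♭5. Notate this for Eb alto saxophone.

E4 F#4 A#5 G6

Written C4 sounds as Eb3 on the Eb alto saxophone, so concert pitches are written a major sixth up.
G3 gives E4
A3 gives F#4
C#5 gives A#5
Bb5 gives G6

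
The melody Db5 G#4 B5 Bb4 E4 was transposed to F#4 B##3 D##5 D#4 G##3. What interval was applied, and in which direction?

down a diminished sixth

From Db5 to F#4 is 6 letter names — a sixth of some quality.
F#4 to Db5 is 7 semitones, which makes it a diminished sixth; the second version is lower, so the direction is down.
Checking another pair — E4 → G##3 — gives the same interval.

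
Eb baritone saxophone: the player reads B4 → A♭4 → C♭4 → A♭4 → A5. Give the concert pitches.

D3 Cb3 Ebb2 Cb3 C4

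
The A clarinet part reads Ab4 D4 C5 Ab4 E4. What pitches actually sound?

F4 B3 A4 F4 C#4

Written C4 on the A clarinet sounds as A3, a minor third lower; apply that shift to every note.
Ab4 becomes F4
D4 becomes B3
C5 becomes A4
Ab4 becomes F4
E4 becomes C#4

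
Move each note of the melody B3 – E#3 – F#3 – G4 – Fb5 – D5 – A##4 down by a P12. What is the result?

E2 A#1 B1 C3 Bbb3 G3 D##3

B3 to E2
E#3 to A#1
F#3 to B1
G4 to C3
Fb5 to Bbb3
D5 to G3
A##4 to D##3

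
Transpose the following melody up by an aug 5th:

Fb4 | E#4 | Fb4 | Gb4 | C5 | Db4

Fb4 → C5
E#4 → B##4
Fb4 → C5
Gb4 → D5
C5 → G#5
Db4 → A4

C5 B##4 C5 D5 G#5 A4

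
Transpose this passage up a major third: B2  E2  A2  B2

D#3 G#2 C#3 D#3

B2 -> D#3
E2 -> G#2
A2 -> C#3
B2 -> D#3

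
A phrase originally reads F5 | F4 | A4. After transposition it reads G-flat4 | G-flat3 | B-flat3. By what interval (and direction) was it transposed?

From F5 to Gb4 is 7 letter names — a seventh of some quality.
Gb4 to F5 is 11 semitones, which makes it a major seventh; the second version is lower, so the direction is down.
Checking another pair — A4 → Bb3 — gives the same interval.

down a major seventh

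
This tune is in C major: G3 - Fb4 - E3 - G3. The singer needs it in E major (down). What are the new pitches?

B2 Ab3 G#2 B2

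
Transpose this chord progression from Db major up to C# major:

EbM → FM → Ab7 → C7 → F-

D#M E#M G#7 B#7 E#-

Db major up to C# major is an augmented seventh; each chord root moves by that interval while the quality stays the same.
EbM: root Eb up an augmented seventh → D#, giving D#M.
FM: root F up an augmented seventh → E#, giving E#M.
Ab7: root Ab up an augmented seventh → G#, giving G#7.
C7: root C up an augmented seventh → B#, giving B#7.
F-: root F up an augmented seventh → E#, giving E#-.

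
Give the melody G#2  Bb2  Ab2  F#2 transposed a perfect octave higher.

G#3 Bb3 Ab3 F#3

A perfect octave up from G#2 gives G#3.
A perfect octave up from Bb2 gives Bb3.
A perfect octave up from Ab2 gives Ab3.
A perfect octave up from F#2 gives F#3.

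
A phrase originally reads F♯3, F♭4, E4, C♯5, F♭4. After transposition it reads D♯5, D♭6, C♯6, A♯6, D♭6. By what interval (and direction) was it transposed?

Take the first pair: F#3 → D#5. F to D spans 13 letter names, so the interval is some kind of thirteenth.
F#3 to D#5 is 21 semitones, which makes it a major thirteenth; the second version is higher, so the direction is up.
Checking another pair — Fb4 → Db6 — gives the same interval.

up a major thirteenth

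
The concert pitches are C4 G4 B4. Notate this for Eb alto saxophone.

A4 E5 G#5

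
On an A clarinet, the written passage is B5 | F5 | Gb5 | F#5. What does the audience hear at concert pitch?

G#5 D5 Eb5 D#5

The A clarinet sounds a minor third below written, so transpose each written note down a minor third.
B5 to G#5
F5 to D5
Gb5 to Eb5
F#5 to D#5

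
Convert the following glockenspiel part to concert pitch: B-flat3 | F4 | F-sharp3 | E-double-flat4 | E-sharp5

Bb5 F6 F#5 Ebb6 E#7

Written C4 on the glockenspiel sounds as C6, a perfect fifteenth higher; apply that shift to every note.
Bb3 becomes Bb5
F4 becomes F6
F#3 becomes F#5
Ebb4 becomes Ebb6
E#5 becomes E#7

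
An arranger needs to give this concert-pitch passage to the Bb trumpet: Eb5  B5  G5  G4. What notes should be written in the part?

F5 C#6 A5 A4

The Bb trumpet sounds a major second below written, so the written part must be a major second above concert — transpose each note up.
Eb5 gives F5
B5 gives C#6
G5 gives A5
G4 gives A4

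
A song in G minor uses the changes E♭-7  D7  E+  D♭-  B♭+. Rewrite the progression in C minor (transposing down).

Ab-7 G7 A+ Gb- Eb+

G minor down to C minor is a perfect fifth; each chord root moves by that interval while the quality stays the same.
E♭-7: root E♭ down a perfect fifth → Ab, giving Ab-7.
D7: root D down a perfect fifth → G, giving G7.
E+: root E down a perfect fifth → A, giving A+.
D♭-: root D♭ down a perfect fifth → Gb, giving Gb-.
B♭+: root B♭ down a perfect fifth → Eb, giving Eb+.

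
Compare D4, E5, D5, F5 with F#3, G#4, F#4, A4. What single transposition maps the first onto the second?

down a minor sixth

From D4 to F#3 is 6 letter names — a sixth of some quality.
F#3 to D4 is 8 semitones, which makes it a minor sixth; the second version is lower, so the direction is down.
Checking another pair — F5 → A4 — gives the same interval.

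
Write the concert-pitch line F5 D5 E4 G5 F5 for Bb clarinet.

Written C4 sounds as Bb3 on the Bb clarinet, so concert pitches are written a major second up.
F5 to G5
D5 to E5
E4 to F#4
G5 to A5
F5 to G5

G5 E5 F#4 A5 G5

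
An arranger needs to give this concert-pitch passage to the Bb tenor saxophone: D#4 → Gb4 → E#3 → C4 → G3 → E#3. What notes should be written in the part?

Written C4 sounds as Bb2 on the Bb tenor saxophone, so concert pitches are written a major ninth up.
D#4 to E#5
Gb4 to Ab5
E#3 to F##4
C4 to D5
G3 to A4
E#3 to F##4

E#5 Ab5 F##4 D5 A4 F##4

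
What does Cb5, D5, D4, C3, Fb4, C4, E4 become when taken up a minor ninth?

Dbb6 Eb6 Eb5 Db4 Gbb5 Db5 F5

Cb5 up a minor ninth is Dbb6.
D5 up a minor ninth is Eb6.
D4: a ninth up reaches E, and 13 semitones makes it Eb5.
C3: a ninth up reaches D, and 13 semitones makes it Db4.
Fb4 up a minor ninth is Gbb5.
A minor ninth up from C4 gives Db5.
E4: a ninth up reaches F, and 13 semitones makes it F5.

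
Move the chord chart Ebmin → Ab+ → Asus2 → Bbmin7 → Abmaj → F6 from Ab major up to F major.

Cmin F+ F#sus2 Gmin7 Fmaj D6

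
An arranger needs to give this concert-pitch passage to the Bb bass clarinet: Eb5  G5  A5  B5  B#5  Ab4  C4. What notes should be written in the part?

F6 A6 B6 C#7 C##7 Bb5 D5

Written C4 sounds as Bb2 on the Bb bass clarinet, so concert pitches are written a major ninth up.
Eb5 gives F6
G5 gives A6
A5 gives B6
B5 gives C#7
B#5 gives C##7
Ab4 gives Bb5
C4 gives D5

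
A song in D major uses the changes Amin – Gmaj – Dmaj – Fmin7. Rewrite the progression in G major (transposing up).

Dmin Cmaj Gmaj Bbmin7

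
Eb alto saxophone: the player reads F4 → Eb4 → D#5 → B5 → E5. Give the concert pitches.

Ab3 Gb3 F#4 D5 G4

The Eb alto saxophone sounds a major sixth below written, so transpose each written note down a major sixth.
F4 to Ab3
Eb4 to Gb3
D#5 to F#4
B5 to D5
E5 to G4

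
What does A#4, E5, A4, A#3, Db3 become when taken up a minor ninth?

A#4 becomes B5
E5 becomes F6
A4 becomes Bb5
A#3 becomes B4
Db3 becomes Ebb4

B5 F6 Bb5 B4 Ebb4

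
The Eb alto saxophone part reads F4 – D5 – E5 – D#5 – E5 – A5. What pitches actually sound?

The Eb alto saxophone sounds a major sixth below written, so transpose each written note down a major sixth.
F4 to Ab3
D5 to F4
E5 to G4
D#5 to F#4
E5 to G4
A5 to C5

Ab3 F4 G4 F#4 G4 C5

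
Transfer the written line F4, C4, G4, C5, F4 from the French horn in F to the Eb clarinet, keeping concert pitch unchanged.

G3 D3 A3 D4 G3

First find concert pitch: the French horn in F sounds a perfect fifth below written, so F4 C4 G4 C5 F4 sounds Bb3 F3 C4 F4 Bb3.
Then write for Eb clarinet: it sounds a minor third above written, so the part must be a minor third below concert.
Bb3 → G3
F3 → D3
C4 → A3
F4 → D4
Bb3 → G3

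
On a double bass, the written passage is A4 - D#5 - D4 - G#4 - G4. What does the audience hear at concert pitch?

A3 D#4 D3 G#3 G3

Written C4 on the double bass sounds as C3, a perfect octave lower; apply that shift to every note.
A4 to A3
D#5 to D#4
D4 to D3
G#4 to G#3
G4 to G3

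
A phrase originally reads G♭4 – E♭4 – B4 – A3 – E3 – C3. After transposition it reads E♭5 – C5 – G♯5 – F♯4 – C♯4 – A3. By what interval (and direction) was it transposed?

up a major sixth

Take the first pair: Gb4 → Eb5. G to E spans 6 letter names, so the interval is some kind of sixth.
Gb4 to Eb5 is 9 semitones, which makes it a major sixth; the second version is higher, so the direction is up.
Checking another pair — C3 → A3 — gives the same interval.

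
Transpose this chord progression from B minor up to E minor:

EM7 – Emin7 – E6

AM7 Amin7 A6

B minor up to E minor is a perfect fourth; each chord root moves by that interval while the quality stays the same.
EM7: root E up a perfect fourth → A, giving AM7.
Emin7: root E up a perfect fourth → A, giving Amin7.
E6: root E up a perfect fourth → A, giving A6.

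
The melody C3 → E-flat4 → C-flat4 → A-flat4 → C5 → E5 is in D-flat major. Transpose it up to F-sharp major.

D-flat major to F-sharp major up is an augmented third, so every note moves up by that interval.
C3 to E#3
Eb4 to G#4
Cb4 to E4
Ab4 to C#5
C5 to E#5
E5 to G##5

E#3 G#4 E4 C#5 E#5 G##5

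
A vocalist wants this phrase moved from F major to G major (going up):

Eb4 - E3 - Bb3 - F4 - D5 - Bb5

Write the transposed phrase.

F4 F#3 C4 G4 E5 C6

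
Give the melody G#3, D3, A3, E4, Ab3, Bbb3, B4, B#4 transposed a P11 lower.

D#2 A1 E2 B2 Eb2 Fb2 F#3 F##3

G#3 -> D#2
D3 -> A1
A3 -> E2
E4 -> B2
Ab3 -> Eb2
Bbb3 -> Fb2
B4 -> F#3
B#4 -> F##3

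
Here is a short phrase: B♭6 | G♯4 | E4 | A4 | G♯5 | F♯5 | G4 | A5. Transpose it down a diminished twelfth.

E5 C##3 A#2 D#3 C##4 B#3 C#3 D#4

Bb6 -> E5
G#4 -> C##3
E4 -> A#2
A4 -> D#3
G#5 -> C##4
F#5 -> B#3
G4 -> C#3
A5 -> D#4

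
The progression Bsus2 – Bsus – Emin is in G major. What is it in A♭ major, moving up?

Csus2 Csus Fmin

G major up to A♭ major is a minor second; each chord root moves by that interval while the quality stays the same.
Bsus2: root B up a minor second → C, giving Csus2.
Bsus: root B up a minor second → C, giving Csus.
Emin: root E up a minor second → F, giving Fmin.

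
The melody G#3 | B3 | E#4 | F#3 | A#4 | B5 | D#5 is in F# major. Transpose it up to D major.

From F# up to D is a minor sixth; apply that to each pitch.
G#3 to E4
B3 to G4
E#4 to C#5
F#3 to D4
A#4 to F#5
B5 to G6
D#5 to B5

E4 G4 C#5 D4 F#5 G6 B5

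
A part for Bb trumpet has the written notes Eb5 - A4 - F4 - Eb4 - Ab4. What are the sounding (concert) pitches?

Db5 G4 Eb4 Db4 Gb4

Written C4 on the Bb trumpet sounds as Bb3, a major second lower; apply that shift to every note.
Eb5 to Db5
A4 to G4
F4 to Eb4
Eb4 to Db4
Ab4 to Gb4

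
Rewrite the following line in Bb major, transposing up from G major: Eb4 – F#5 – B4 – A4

Gb4 A5 D5 C5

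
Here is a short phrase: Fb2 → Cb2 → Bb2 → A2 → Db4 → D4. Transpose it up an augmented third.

A2 E2 D#3 C##3 F#4 F##4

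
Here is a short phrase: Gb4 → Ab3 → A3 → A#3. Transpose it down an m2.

F4 G3 G#3 G##3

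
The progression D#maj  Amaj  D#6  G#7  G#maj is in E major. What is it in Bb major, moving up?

Amaj Ebmaj A6 D7 Dmaj

E major up to Bb major is a diminished fifth; each chord root moves by that interval while the quality stays the same.
D#maj: root D# up a diminished fifth → A, giving Amaj.
Amaj: root A up a diminished fifth → Eb, giving Ebmaj.
D#6: root D# up a diminished fifth → A, giving A6.
G#7: root G# up a diminished fifth → D, giving D7.
G#maj: root G# up a diminished fifth → D, giving Dmaj.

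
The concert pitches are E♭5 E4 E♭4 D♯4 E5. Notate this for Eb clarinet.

The Eb clarinet sounds a minor third above written, so the written part must be a minor third below concert — transpose each note down.
Eb5 -> C5
E4 -> C#4
Eb4 -> C4
D#4 -> B#3
E5 -> C#5

C5 C#4 C4 B#3 C#5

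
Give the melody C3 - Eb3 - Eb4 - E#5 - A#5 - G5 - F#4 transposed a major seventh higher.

C3: a seventh up reaches B, and 11 semitones makes it B3.
Eb3 up a major seventh is D4.
A major seventh up from Eb4 gives D5.
E#5 up a major seventh is D##6.
A#5 up a major seventh is G##6.
A major seventh up from G5 gives F#6.
F#4 up a major seventh is E#5.

B3 D4 D5 D##6 G##6 F#6 E#5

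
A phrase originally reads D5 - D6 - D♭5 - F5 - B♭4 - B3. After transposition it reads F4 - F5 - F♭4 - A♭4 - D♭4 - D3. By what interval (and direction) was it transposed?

down a major sixth

From D5 to F4 is 6 letter names — a sixth of some quality.
F4 to D5 is 9 semitones, which makes it a major sixth; the second version is lower, so the direction is down.
Checking another pair — B3 → D3 — gives the same interval.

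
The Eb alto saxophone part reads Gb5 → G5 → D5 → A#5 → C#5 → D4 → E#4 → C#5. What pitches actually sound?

The Eb alto saxophone sounds a major sixth below written, so transpose each written note down a major sixth.
Gb5 gives Bbb4
G5 gives Bb4
D5 gives F4
A#5 gives C#5
C#5 gives E4
D4 gives F3
E#4 gives G#3
C#5 gives E4

Bbb4 Bb4 F4 C#5 E4 F3 G#3 E4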